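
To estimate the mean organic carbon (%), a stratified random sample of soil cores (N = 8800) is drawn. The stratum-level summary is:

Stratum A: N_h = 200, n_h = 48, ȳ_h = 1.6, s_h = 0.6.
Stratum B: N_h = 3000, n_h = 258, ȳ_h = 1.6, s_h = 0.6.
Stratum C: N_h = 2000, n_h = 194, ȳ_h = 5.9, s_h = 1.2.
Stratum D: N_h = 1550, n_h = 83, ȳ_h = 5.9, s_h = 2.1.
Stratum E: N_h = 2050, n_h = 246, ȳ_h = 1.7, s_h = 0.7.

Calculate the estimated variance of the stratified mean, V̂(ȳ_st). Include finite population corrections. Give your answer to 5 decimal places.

V̂(ȳ_st) ≈ 0.00215

V̂(ȳ_st) = Σ W_h² (1 − n_h/N_h) s_h²/n_h, with W_h = N_h/N and N = 8800:
  stratum A: (200/8800)²·(1 − 48/200)·0.6²/48 = 2.94421e-06
  stratum B: (3000/8800)²·(1 − 258/3000)·0.6²/258 = 0.00014822
  stratum C: (2000/8800)²·(1 − 194/2000)·1.2²/194 = 0.000346213
  stratum D: (1550/8800)²·(1 − 83/1550)·2.1²/83 = 0.00156012
  stratum E: (2050/8800)²·(1 − 246/2050)·0.7²/246 = 9.51231e-05
V̂(ȳ_st) = 0.00215262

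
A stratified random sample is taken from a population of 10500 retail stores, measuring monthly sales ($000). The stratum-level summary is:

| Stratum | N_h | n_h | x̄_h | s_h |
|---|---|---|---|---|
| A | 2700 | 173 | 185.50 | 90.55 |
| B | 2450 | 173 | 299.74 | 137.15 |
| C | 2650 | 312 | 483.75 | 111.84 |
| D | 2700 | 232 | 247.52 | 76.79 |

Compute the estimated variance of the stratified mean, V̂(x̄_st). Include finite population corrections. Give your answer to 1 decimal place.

V̂(x̄_st) ≈ 12.2

V̂(x̄_st) = Σ W_h² (1 − n_h/N_h) s_h²/n_h, with W_h = N_h/N and N = 10500:
  stratum A: (2700/10500)²·(1 − 173/2700)·90.55²/173 = 2.93306
  stratum B: (2450/10500)²·(1 − 173/2450)·137.15²/173 = 5.50169
  stratum C: (2650/10500)²·(1 − 312/2650)·111.84²/312 = 2.25295
  stratum D: (2700/10500)²·(1 − 232/2700)·76.79²/232 = 1.53621
V̂(x̄_st) = 12.2239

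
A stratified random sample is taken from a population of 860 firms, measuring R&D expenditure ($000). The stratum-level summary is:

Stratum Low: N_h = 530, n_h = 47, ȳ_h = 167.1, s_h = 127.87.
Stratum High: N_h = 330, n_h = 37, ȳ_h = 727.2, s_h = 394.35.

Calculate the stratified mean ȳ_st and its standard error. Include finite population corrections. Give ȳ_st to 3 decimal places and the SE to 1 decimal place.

ȳ_st ≈ 382.022, SE ≈ 25.9

ȳ_st = Σ W_h ȳ_h = (530·167.1 + 330·727.2)/860 = 382.02209
V̂(ȳ_st) = Σ W_h² (1 − n_h/N_h) s_h²/n_h, with W_h = N_h/N and N = 860:
  stratum Low: (530/860)²·(1 − 47/530)·127.87²/47 = 120.411
  stratum High: (330/860)²·(1 − 37/330)·394.35²/37 = 549.473
V̂(ȳ_st) = 669.884
SE(ȳ_st) = √669.884 = 25.8821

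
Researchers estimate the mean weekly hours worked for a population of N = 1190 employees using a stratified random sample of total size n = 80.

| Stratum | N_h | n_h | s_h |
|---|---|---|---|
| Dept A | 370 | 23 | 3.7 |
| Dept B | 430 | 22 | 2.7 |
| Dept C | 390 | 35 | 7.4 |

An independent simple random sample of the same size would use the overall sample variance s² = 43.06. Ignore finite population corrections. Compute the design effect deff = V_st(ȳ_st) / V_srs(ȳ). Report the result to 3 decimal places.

V̂(ȳ_st) = Σ W_h² s_h²/n_h, with W_h = N_h/N and N = 1190:
  stratum Dept A: (370/1190)²·3.7²/23 = 0.057542
  stratum Dept B: (430/1190)²·2.7²/22 = 0.0432661
  stratum Dept C: (390/1190)²·7.4²/35 = 0.168047
V_st = 0.268855
V_srs = s²/n = 43.06/80 = 0.53825
deff = V_st / V_srs = 0.268855/0.53825 = 0.4995

deff ≈ 0.499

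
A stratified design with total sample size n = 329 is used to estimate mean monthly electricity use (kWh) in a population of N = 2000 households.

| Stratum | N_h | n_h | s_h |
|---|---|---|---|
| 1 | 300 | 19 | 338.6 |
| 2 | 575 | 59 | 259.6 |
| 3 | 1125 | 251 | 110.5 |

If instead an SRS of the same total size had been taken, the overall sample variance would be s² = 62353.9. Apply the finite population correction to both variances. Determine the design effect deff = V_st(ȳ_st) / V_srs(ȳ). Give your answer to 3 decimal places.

deff ≈ 1.414

V̂(ȳ_st) = Σ W_h² (1 − n_h/N_h) s_h²/n_h, with W_h = N_h/N and N = 2000:
  stratum 1: (300/2000)²·(1 − 19/300)·338.6²/19 = 127.171
  stratum 2: (575/2000)²·(1 − 59/575)·259.6²/59 = 84.7257
  stratum 3: (1125/2000)²·(1 − 251/1125)·110.5²/251 = 11.9579
V_st = 223.854
V_srs = (1 − 329/2000)·62353.9/329 = 158.349
deff = V_st / V_srs = 223.854/158.349 = 1.4137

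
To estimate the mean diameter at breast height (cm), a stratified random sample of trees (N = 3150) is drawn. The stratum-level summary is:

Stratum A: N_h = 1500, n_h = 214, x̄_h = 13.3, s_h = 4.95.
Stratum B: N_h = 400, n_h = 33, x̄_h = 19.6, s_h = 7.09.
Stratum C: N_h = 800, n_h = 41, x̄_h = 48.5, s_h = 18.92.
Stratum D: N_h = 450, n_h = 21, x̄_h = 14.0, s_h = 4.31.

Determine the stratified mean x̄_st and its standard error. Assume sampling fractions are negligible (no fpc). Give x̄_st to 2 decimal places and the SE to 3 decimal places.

x̄_st ≈ 23.14, SE ≈ 0.795

x̄_st = Σ W_h x̄_h = (1500·13.3 + 400·19.6 + 800·48.5 + 450·14.0)/3150 = 23.13968
V̂(x̄_st) = Σ W_h² s_h²/n_h, with W_h = N_h/N and N = 3150:
  stratum A: (1500/3150)²·4.95²/214 = 0.0259632
  stratum B: (400/3150)²·7.09²/33 = 0.0245628
  stratum C: (800/3150)²·18.92²/41 = 0.563141
  stratum D: (450/3150)²·4.31²/21 = 0.0180526
V̂(x̄_st) = 0.63172
SE(x̄_st) = √0.63172 = 0.794808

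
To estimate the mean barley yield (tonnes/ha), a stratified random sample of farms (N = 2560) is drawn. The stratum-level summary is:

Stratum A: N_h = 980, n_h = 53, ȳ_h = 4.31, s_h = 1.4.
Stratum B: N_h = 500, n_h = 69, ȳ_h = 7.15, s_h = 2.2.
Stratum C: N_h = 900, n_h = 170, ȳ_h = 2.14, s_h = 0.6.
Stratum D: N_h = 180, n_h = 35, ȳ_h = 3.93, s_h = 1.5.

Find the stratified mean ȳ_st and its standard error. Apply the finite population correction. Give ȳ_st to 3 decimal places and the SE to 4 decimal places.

ȳ_st ≈ 4.075, SE ≈ 0.0889

ȳ_st = Σ W_h ȳ_h = (980·4.31 + 500·7.15 + 900·2.14 + 180·3.93)/2560 = 4.07508
V̂(ȳ_st) = Σ W_h² (1 − n_h/N_h) s_h²/n_h, with W_h = N_h/N and N = 2560:
  stratum A: (980/2560)²·(1 − 53/980)·1.4²/53 = 0.00512632
  stratum B: (500/2560)²·(1 − 69/500)·2.2²/69 = 0.00230655
  stratum C: (900/2560)²·(1 − 170/900)·0.6²/170 = 0.000212295
  stratum D: (180/2560)²·(1 − 35/180)·1.5²/35 = 0.000256021
V̂(ȳ_st) = 0.00790119
SE(ȳ_st) = √0.00790119 = 0.0888887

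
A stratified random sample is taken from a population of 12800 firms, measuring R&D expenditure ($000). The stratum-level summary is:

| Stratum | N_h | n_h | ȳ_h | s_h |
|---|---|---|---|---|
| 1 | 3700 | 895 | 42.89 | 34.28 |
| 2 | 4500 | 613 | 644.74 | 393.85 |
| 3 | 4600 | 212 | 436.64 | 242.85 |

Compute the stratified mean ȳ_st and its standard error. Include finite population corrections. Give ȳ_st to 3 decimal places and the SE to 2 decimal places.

ȳ_st = Σ W_h ȳ_h = (3700·42.89 + 4500·644.74 + 4600·436.64)/12800 = 395.98180
V̂(ȳ_st) = Σ W_h² (1 − n_h/N_h) s_h²/n_h, with W_h = N_h/N and N = 12800:
  stratum 1: (3700/12800)²·(1 − 895/3700)·34.28²/895 = 0.0831713
  stratum 2: (4500/12800)²·(1 − 613/4500)·393.85²/613 = 27.0152
  stratum 3: (4600/12800)²·(1 − 212/4600)·242.85²/212 = 34.2724
V̂(ȳ_st) = 61.3708
SE(ȳ_st) = √61.3708 = 7.83395

ȳ_st ≈ 395.982, SE ≈ 7.83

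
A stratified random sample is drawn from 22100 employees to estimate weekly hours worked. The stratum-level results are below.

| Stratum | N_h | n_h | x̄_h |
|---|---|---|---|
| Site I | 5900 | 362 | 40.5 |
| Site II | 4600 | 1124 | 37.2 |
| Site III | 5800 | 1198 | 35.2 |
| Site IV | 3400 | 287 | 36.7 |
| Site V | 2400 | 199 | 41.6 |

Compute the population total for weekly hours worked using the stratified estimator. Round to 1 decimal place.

τ̂_st = Σ N_h x̄_h = 5900·40.5 + 4600·37.2 + 5800·35.2 + 3400·36.7 + 2400·41.6 = 838850.0

τ̂_st ≈ 838850.0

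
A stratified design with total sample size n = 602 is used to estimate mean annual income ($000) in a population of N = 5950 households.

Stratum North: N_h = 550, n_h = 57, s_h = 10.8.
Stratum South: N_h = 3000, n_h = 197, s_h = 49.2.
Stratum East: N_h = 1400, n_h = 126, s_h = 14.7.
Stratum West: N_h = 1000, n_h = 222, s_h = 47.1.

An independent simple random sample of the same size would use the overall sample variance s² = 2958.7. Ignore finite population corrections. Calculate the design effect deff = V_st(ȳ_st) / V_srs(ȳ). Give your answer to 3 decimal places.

deff ≈ 0.716

V̂(ȳ_st) = Σ W_h² s_h²/n_h, with W_h = N_h/N and N = 5950:
  stratum North: (550/5950)²·10.8²/57 = 0.0174849
  stratum South: (3000/5950)²·49.2²/197 = 3.12372
  stratum East: (1400/5950)²·14.7²/126 = 0.0949481
  stratum West: (1000/5950)²·47.1²/222 = 0.282264
V_st = 3.51842
V_srs = s²/n = 2958.7/602 = 4.91478
deff = V_st / V_srs = 3.51842/4.91478 = 0.7159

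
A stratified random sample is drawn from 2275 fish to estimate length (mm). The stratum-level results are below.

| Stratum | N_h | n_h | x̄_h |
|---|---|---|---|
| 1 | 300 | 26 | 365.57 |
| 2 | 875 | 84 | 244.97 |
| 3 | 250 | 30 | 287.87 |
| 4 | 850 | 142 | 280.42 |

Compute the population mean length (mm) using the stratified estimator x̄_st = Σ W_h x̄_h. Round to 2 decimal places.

x̄_st ≈ 278.83

N = Σ N_h = 2275. Stratum weights W_h = N_h/N.
x̄_st = (300·365.57 + 875·244.97 + 250·287.87 + 850·280.42) / 2275 = 278.8326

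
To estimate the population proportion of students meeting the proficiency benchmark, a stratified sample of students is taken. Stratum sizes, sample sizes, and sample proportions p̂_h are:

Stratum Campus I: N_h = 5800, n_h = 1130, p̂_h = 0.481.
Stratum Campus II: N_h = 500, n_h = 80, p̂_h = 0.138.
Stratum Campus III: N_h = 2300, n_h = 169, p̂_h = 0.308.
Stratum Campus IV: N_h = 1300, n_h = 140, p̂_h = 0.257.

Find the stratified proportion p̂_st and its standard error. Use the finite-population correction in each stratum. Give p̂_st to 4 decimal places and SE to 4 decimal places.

N = 9900; stratum weights W_h = N_h/N.
p̂_st = Σ W_h p̂_h = (5800·0.481 + 500·0.138 + 2300·0.308 + 1300·0.257)/9900 = 0.39407
V̂(p̂_st) = Σ W_h² (1 − n_h/N_h) p̂_h(1−p̂_h)/(n_h−1):
  stratum Campus I: (5800/9900)²·(1 − 1130/5800)·0.481·0.519/1129 = 6.11073e-05
  stratum Campus II: (500/9900)²·(1 − 80/500)·0.138·0.862/79 = 3.22633e-06
  stratum Campus III: (2300/9900)²·(1 − 169/2300)·0.308·0.692/168 = 6.34437e-05
  stratum Campus IV: (1300/9900)²·(1 − 140/1300)·0.257·0.743/139 = 2.11367e-05
V̂(p̂_st) = 0.000148914; SE = √V̂ = 0.012203

p̂_st ≈ 0.3941, SE ≈ 0.0122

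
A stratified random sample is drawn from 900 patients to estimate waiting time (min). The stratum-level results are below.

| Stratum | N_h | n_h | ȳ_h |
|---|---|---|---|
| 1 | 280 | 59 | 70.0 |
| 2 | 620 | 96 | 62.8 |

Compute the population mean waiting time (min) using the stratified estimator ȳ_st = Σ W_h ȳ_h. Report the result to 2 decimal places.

ȳ_st ≈ 65.04

N = Σ N_h = 900. Stratum weights W_h = N_h/N.
ȳ_st = (280·70.0 + 620·62.8) / 900 = 65.0400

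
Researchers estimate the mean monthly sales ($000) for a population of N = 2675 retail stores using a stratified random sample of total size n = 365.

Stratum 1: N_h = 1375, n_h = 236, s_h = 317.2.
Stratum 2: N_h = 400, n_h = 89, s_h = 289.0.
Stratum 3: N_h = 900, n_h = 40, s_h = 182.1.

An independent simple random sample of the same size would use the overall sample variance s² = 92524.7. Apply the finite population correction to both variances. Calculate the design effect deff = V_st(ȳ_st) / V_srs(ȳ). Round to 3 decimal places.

V̂(ȳ_st) = Σ W_h² (1 − n_h/N_h) s_h²/n_h, with W_h = N_h/N and N = 2675:
  stratum 1: (1375/2675)²·(1 − 236/1375)·317.2²/236 = 93.3111
  stratum 2: (400/2675)²·(1 − 89/400)·289.0²/89 = 16.3147
  stratum 3: (900/2675)²·(1 − 40/900)·182.1²/40 = 89.6713
V_st = 199.297
V_srs = (1 − 365/2675)·92524.7/365 = 218.904
deff = V_st / V_srs = 199.297/218.904 = 0.9104

deff ≈ 0.910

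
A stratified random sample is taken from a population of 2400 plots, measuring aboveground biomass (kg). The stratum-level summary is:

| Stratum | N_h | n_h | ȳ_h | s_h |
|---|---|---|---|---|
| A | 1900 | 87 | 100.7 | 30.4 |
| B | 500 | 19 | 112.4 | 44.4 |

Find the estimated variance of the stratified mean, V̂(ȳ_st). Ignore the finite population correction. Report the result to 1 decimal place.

V̂(ȳ_st) = Σ W_h² s_h²/n_h, with W_h = N_h/N and N = 2400:
  stratum A: (1900/2400)²·30.4²/87 = 6.65752
  stratum B: (500/2400)²·44.4²/19 = 4.50329
V̂(ȳ_st) = 11.1608

V̂(ȳ_st) ≈ 11.2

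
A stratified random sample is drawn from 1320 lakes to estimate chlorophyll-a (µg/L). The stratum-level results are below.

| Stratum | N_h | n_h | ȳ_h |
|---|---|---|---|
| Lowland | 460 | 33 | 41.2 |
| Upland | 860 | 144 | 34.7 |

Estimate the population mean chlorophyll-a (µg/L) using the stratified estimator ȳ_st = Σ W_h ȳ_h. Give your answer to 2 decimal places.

N = Σ N_h = 1320. Stratum weights W_h = N_h/N.
ȳ_st = (460·41.2 + 860·34.7) / 1320 = 36.9652

ȳ_st ≈ 36.97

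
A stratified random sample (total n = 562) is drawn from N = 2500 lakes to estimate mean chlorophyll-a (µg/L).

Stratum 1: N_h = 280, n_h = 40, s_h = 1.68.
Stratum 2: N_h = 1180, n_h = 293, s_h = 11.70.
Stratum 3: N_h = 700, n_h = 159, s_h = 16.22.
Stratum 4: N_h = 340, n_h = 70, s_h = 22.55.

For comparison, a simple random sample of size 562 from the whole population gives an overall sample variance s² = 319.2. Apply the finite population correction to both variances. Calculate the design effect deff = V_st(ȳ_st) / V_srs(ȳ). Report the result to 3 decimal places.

deff ≈ 0.649

V̂(ȳ_st) = Σ W_h² (1 − n_h/N_h) s_h²/n_h, with W_h = N_h/N and N = 2500:
  stratum 1: (280/2500)²·(1 − 40/280)·1.68²/40 = 0.000758661
  stratum 2: (1180/2500)²·(1 − 293/1180)·11.70²/293 = 0.0782402
  stratum 3: (700/2500)²·(1 − 159/700)·16.22²/159 = 0.100258
  stratum 4: (340/2500)²·(1 − 70/340)·22.55²/70 = 0.106698
V_st = 0.285955
V_srs = (1 − 562/2500)·319.2/562 = 0.440292
deff = V_st / V_srs = 0.285955/0.440292 = 0.6495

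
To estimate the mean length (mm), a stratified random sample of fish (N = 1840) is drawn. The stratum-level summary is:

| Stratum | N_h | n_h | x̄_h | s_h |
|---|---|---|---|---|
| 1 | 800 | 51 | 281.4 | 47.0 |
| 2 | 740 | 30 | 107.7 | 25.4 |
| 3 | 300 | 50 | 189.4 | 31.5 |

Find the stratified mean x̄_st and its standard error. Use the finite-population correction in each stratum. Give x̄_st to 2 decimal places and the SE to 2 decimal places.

x̄_st = Σ W_h x̄_h = (800·281.4 + 740·107.7 + 300·189.4)/1840 = 196.54239
V̂(x̄_st) = Σ W_h² (1 − n_h/N_h) s_h²/n_h, with W_h = N_h/N and N = 1840:
  stratum 1: (800/1840)²·(1 − 51/800)·47.0²/51 = 7.66587
  stratum 2: (740/1840)²·(1 − 30/740)·25.4²/30 = 3.33734
  stratum 3: (300/1840)²·(1 − 50/300)·31.5²/50 = 0.439619
V̂(x̄_st) = 11.4428
SE(x̄_st) = √11.4428 = 3.38273

x̄_st ≈ 196.54, SE ≈ 3.38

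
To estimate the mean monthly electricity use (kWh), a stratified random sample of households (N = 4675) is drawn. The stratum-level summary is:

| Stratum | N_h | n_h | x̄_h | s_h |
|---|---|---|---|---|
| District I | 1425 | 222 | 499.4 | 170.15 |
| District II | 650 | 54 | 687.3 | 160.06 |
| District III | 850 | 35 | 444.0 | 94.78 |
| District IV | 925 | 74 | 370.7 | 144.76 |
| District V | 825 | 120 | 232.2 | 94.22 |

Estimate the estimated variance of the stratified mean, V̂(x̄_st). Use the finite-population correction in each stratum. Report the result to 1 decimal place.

V̂(x̄_st) = Σ W_h² (1 − n_h/N_h) s_h²/n_h, with W_h = N_h/N and N = 4675:
  stratum District I: (1425/4675)²·(1 − 222/1425)·170.15²/222 = 10.2289
  stratum District II: (650/4675)²·(1 − 54/650)·160.06²/54 = 8.40946
  stratum District III: (850/4675)²·(1 − 35/850)·94.78²/35 = 8.1354
  stratum District IV: (925/4675)²·(1 − 74/925)·144.76²/74 = 10.1994
  stratum District V: (825/4675)²·(1 − 120/825)·94.22²/120 = 1.96872
V̂(x̄_st) = 38.9418

V̂(x̄_st) ≈ 38.9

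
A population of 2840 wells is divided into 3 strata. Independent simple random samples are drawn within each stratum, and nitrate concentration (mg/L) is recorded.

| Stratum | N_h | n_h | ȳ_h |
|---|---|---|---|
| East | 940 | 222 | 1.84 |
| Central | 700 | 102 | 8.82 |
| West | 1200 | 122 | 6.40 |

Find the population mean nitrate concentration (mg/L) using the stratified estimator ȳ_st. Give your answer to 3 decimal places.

N = Σ N_h = 2840. Stratum weights W_h = N_h/N.
ȳ_st = (940·1.84 + 700·8.82 + 1200·6.40) / 2840 = 5.48718

ȳ_st ≈ 5.487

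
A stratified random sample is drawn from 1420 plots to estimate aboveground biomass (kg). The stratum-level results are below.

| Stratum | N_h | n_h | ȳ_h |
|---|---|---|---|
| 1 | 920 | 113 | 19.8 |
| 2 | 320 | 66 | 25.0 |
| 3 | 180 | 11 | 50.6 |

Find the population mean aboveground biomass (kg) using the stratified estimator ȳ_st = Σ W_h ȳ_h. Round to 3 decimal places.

ȳ_st ≈ 24.876

N = Σ N_h = 1420. Stratum weights W_h = N_h/N.
ȳ_st = (920·19.8 + 320·25.0 + 180·50.6) / 1420 = 24.87606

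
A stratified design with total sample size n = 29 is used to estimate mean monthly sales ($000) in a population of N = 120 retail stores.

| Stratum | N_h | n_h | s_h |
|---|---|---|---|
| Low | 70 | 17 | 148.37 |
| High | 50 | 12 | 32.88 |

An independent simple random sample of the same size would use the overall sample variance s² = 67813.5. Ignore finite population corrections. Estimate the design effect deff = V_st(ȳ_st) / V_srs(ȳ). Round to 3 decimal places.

V̂(ȳ_st) = Σ W_h² s_h²/n_h, with W_h = N_h/N and N = 120:
  stratum Low: (70/120)²·148.37²/17 = 440.633
  stratum High: (50/120)²·32.88²/12 = 15.6408
V_st = 456.274
V_srs = s²/n = 67813.5/29 = 2338.4
deff = V_st / V_srs = 456.274/2338.4 = 0.1951

deff ≈ 0.195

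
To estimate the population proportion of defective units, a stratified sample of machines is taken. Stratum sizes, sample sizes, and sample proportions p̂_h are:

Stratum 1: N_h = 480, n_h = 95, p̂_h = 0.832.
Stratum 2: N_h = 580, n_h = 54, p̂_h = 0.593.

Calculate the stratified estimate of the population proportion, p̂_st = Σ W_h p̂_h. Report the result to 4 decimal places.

p̂_st ≈ 0.7012

N = 1060; stratum weights W_h = N_h/N.
p̂_st = Σ W_h p̂_h = (480·0.832 + 580·0.593)/1060 = 0.70123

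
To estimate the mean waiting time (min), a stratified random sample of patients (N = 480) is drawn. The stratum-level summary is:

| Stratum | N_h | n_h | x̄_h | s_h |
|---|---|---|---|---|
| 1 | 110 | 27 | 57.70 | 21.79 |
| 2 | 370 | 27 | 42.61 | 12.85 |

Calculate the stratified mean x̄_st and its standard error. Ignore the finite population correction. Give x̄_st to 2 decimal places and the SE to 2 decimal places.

x̄_st = Σ W_h x̄_h = (110·57.70 + 370·42.61)/480 = 46.06812
V̂(x̄_st) = Σ W_h² s_h²/n_h, with W_h = N_h/N and N = 480:
  stratum 1: (110/480)²·21.79²/27 = 0.923535
  stratum 2: (370/480)²·12.85²/27 = 3.63382
V̂(x̄_st) = 4.55736
SE(x̄_st) = √4.55736 = 2.1348

x̄_st ≈ 46.07, SE ≈ 2.13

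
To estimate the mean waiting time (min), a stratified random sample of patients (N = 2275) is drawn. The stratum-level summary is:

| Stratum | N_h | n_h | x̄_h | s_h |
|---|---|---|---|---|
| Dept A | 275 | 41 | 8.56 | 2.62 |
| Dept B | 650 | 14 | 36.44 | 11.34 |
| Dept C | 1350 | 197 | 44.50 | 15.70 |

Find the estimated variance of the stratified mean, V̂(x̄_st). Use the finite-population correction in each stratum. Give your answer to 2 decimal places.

V̂(x̄_st) ≈ 1.11

V̂(x̄_st) = Σ W_h² (1 − n_h/N_h) s_h²/n_h, with W_h = N_h/N and N = 2275:
  stratum Dept A: (275/2275)²·(1 − 41/275)·2.62²/41 = 0.00208163
  stratum Dept B: (650/2275)²·(1 − 14/650)·11.34²/14 = 0.733678
  stratum Dept C: (1350/2275)²·(1 − 197/1350)·15.70²/197 = 0.376299
V̂(x̄_st) = 1.11206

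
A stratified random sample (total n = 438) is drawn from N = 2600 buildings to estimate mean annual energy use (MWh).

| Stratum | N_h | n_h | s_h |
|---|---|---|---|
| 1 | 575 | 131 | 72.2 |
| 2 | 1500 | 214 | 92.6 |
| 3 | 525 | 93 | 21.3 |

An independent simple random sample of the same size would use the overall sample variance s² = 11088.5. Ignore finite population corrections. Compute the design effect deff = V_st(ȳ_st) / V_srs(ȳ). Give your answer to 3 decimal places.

deff ≈ 0.612

V̂(ȳ_st) = Σ W_h² s_h²/n_h, with W_h = N_h/N and N = 2600:
  stratum 1: (575/2600)²·72.2²/131 = 1.94622
  stratum 2: (1500/2600)²·92.6²/214 = 13.3366
  stratum 3: (525/2600)²·21.3²/93 = 0.198906
V_st = 15.4817
V_srs = s²/n = 11088.5/438 = 25.3162
deff = V_st / V_srs = 15.4817/25.3162 = 0.6115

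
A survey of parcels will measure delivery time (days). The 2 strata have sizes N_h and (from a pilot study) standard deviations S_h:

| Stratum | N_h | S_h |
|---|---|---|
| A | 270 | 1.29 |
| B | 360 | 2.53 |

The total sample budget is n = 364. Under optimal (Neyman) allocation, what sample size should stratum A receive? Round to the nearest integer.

Neyman allocation: n_h = n · N_h S_h / Σ N_i S_i, with n = 364.
  stratum A: N_h·S_h = 270·1.29 = 348.30
  stratum B: N_h·S_h = 360·2.53 = 910.80
Σ N_h S_h = 1259.10
n for stratum A = 364·348.30/1259.10 = 100.692 → 101

101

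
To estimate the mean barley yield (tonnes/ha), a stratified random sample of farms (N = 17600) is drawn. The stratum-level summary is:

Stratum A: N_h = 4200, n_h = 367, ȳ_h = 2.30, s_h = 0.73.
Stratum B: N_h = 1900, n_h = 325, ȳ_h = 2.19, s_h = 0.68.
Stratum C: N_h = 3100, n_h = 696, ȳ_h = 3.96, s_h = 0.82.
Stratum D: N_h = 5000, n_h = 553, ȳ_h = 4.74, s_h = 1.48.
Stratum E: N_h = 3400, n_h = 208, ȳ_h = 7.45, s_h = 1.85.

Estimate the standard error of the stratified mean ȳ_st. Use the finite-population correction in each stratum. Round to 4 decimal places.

V̂(ȳ_st) = Σ W_h² (1 − n_h/N_h) s_h²/n_h, with W_h = N_h/N and N = 17600:
  stratum A: (4200/17600)²·(1 − 367/4200)·0.73²/367 = 7.54645e-05
  stratum B: (1900/17600)²·(1 − 325/1900)·0.68²/325 = 1.3745e-05
  stratum C: (3100/17600)²·(1 − 696/3100)·0.82²/696 = 2.32428e-05
  stratum D: (5000/17600)²·(1 − 553/5000)·1.48²/553 = 0.000284322
  stratum E: (3400/17600)²·(1 − 208/3400)·1.85²/208 = 0.000576496
V̂(ȳ_st) = 0.00097327
SE(ȳ_st) = √0.00097327 = 0.0311973

SE(ȳ_st) ≈ 0.0312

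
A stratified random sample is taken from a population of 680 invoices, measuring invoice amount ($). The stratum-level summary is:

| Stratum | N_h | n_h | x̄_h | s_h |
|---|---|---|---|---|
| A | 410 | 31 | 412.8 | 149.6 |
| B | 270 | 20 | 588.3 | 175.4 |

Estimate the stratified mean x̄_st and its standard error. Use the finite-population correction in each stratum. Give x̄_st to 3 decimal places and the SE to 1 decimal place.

x̄_st = Σ W_h x̄_h = (410·412.8 + 270·588.3)/680 = 482.48382
V̂(x̄_st) = Σ W_h² (1 − n_h/N_h) s_h²/n_h, with W_h = N_h/N and N = 680:
  stratum A: (410/680)²·(1 − 31/410)·149.6²/31 = 242.609
  stratum B: (270/680)²·(1 − 20/270)·175.4²/20 = 224.551
V̂(x̄_st) = 467.16
SE(x̄_st) = √467.16 = 21.6139

x̄_st ≈ 482.484, SE ≈ 21.6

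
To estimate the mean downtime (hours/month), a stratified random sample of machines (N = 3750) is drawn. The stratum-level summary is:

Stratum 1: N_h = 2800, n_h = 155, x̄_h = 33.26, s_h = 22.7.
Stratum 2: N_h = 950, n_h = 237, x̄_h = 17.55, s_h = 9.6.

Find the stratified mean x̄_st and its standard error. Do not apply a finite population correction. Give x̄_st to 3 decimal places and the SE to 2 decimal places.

x̄_st = Σ W_h x̄_h = (2800·33.26 + 950·17.55)/3750 = 29.28013
V̂(x̄_st) = Σ W_h² s_h²/n_h, with W_h = N_h/N and N = 3750:
  stratum 1: (2800/3750)²·22.7²/155 = 1.85342
  stratum 2: (950/3750)²·9.6²/237 = 0.0249562
V̂(x̄_st) = 1.87837
SE(x̄_st) = √1.87837 = 1.37054

x̄_st ≈ 29.280, SE ≈ 1.37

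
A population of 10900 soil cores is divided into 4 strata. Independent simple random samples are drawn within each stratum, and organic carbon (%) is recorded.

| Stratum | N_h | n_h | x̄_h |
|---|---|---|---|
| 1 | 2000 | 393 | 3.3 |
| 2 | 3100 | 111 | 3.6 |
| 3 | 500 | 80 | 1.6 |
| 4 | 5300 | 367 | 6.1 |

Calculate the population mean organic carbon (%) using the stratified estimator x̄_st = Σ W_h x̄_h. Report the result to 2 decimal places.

x̄_st ≈ 4.67

N = Σ N_h = 10900. Stratum weights W_h = N_h/N.
x̄_st = (2000·3.3 + 3100·3.6 + 500·1.6 + 5300·6.1) / 10900 = 4.6688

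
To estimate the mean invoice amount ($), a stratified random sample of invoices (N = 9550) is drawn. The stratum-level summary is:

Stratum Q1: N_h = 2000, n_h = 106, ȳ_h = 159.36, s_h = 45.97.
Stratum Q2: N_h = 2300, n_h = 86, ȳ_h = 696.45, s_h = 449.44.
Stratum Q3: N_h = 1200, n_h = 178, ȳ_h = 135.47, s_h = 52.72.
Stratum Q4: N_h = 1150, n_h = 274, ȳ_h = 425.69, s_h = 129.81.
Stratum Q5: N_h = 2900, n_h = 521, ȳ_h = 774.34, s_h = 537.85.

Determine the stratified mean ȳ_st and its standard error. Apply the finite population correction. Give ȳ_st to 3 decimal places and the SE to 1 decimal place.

ȳ_st = Σ W_h ȳ_h = (2000·159.36 + 2300·696.45 + 1200·135.47 + 1150·425.69 + 2900·774.34)/9550 = 504.52864
V̂(ȳ_st) = Σ W_h² (1 − n_h/N_h) s_h²/n_h, with W_h = N_h/N and N = 9550:
  stratum Q1: (2000/9550)²·(1 − 106/2000)·45.97²/106 = 0.828031
  stratum Q2: (2300/9550)²·(1 − 86/2300)·449.44²/86 = 131.143
  stratum Q3: (1200/9550)²·(1 − 178/1200)·52.72²/178 = 0.209969
  stratum Q4: (1150/9550)²·(1 − 274/1150)·129.81²/274 = 0.679299
  stratum Q5: (2900/9550)²·(1 − 521/2900)·537.85²/521 = 42.002
V̂(ȳ_st) = 174.862
SE(ȳ_st) = √174.862 = 13.2235

ȳ_st ≈ 504.529, SE ≈ 13.2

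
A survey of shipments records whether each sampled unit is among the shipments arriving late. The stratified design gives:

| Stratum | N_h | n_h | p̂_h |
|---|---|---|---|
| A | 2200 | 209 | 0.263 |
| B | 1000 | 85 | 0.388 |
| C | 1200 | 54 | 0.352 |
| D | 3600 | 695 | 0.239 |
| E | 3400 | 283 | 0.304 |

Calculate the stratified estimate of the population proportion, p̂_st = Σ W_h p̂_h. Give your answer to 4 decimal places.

p̂_st ≈ 0.2880

N = 11400; stratum weights W_h = N_h/N.
p̂_st = Σ W_h p̂_h = (2200·0.263 + 1000·0.388 + 1200·0.352 + 3600·0.239 + 3400·0.304)/11400 = 0.28798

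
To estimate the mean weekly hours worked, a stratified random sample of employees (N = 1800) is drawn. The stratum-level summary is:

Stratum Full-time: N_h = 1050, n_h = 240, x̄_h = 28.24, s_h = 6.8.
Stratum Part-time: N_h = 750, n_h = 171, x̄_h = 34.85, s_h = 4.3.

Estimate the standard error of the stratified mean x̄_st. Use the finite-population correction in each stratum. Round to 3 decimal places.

SE(x̄_st) ≈ 0.255

V̂(x̄_st) = Σ W_h² (1 − n_h/N_h) s_h²/n_h, with W_h = N_h/N and N = 1800:
  stratum Full-time: (1050/1800)²·(1 − 240/1050)·6.8²/240 = 0.050575
  stratum Part-time: (750/1800)²·(1 − 171/750)·4.3²/171 = 0.0144922
V̂(x̄_st) = 0.0650672
SE(x̄_st) = √0.0650672 = 0.255083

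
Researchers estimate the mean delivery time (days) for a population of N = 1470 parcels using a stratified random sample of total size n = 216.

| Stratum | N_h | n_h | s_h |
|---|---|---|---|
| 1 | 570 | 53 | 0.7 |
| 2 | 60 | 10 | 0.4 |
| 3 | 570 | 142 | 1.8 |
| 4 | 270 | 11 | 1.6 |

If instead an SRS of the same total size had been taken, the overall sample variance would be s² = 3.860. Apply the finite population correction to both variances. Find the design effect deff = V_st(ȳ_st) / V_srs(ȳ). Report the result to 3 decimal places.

deff ≈ 0.747

V̂(ȳ_st) = Σ W_h² (1 − n_h/N_h) s_h²/n_h, with W_h = N_h/N and N = 1470:
  stratum 1: (570/1470)²·(1 − 53/570)·0.7²/53 = 0.00126081
  stratum 2: (60/1470)²·(1 − 10/60)·0.4²/10 = 2.2213e-05
  stratum 3: (570/1470)²·(1 − 142/570)·1.8²/142 = 0.00257597
  stratum 4: (270/1470)²·(1 − 11/270)·1.6²/11 = 0.00753141
V_st = 0.0113904
V_srs = (1 − 216/1470)·3.860/216 = 0.0152445
deff = V_st / V_srs = 0.0113904/0.0152445 = 0.7472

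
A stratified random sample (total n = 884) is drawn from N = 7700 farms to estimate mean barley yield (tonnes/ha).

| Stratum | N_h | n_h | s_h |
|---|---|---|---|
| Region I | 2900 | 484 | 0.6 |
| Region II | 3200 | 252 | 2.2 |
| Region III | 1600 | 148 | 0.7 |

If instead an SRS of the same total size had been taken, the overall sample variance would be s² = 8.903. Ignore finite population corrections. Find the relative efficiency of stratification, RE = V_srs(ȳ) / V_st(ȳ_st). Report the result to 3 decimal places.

V̂(ȳ_st) = Σ W_h² s_h²/n_h, with W_h = N_h/N and N = 7700:
  stratum Region I: (2900/7700)²·0.6²/484 = 0.000105505
  stratum Region II: (3200/7700)²·2.2²/252 = 0.00331714
  stratum Region III: (1600/7700)²·0.7²/148 = 0.000142953
V_st = 0.00356559
V_srs = s²/n = 8.903/884 = 0.0100713
Relative efficiency = V_srs / V_st = 0.0100713/0.00356559 = 2.8246

RE ≈ 2.825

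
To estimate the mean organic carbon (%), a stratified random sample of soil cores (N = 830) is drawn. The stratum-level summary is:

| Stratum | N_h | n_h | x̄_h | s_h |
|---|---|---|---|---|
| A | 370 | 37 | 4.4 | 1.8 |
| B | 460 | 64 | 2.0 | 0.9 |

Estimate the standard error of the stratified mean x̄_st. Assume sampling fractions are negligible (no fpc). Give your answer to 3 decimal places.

V̂(x̄_st) = Σ W_h² s_h²/n_h, with W_h = N_h/N and N = 830:
  stratum A: (370/830)²·1.8²/37 = 0.0174017
  stratum B: (460/830)²·0.9²/64 = 0.00388745
V̂(x̄_st) = 0.0212891
SE(x̄_st) = √0.0212891 = 0.145908

SE(x̄_st) ≈ 0.146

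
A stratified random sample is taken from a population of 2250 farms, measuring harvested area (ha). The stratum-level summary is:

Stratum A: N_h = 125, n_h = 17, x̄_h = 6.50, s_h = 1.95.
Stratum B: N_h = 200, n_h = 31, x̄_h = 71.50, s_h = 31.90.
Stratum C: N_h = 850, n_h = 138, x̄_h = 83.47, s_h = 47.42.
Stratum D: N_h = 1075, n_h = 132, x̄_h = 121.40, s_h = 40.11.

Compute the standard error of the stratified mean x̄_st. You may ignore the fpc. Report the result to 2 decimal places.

SE(x̄_st) ≈ 2.32

V̂(x̄_st) = Σ W_h² s_h²/n_h, with W_h = N_h/N and N = 2250:
  stratum A: (125/2250)²·1.95²/17 = 0.000690359
  stratum B: (200/2250)²·31.90²/31 = 0.259367
  stratum C: (850/2250)²·47.42²/138 = 2.3255
  stratum D: (1075/2250)²·40.11²/132 = 2.78217
V̂(x̄_st) = 5.36773
SE(x̄_st) = √5.36773 = 2.31684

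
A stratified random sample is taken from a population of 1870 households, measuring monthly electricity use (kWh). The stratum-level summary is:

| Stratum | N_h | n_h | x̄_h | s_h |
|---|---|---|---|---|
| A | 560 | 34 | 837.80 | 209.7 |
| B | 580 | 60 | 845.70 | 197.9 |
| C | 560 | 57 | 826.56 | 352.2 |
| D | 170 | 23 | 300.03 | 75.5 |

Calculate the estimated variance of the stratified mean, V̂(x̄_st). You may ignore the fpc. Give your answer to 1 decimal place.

V̂(x̄_st) ≈ 376.0

V̂(x̄_st) = Σ W_h² s_h²/n_h, with W_h = N_h/N and N = 1870:
  stratum A: (560/1870)²·209.7²/34 = 115.987
  stratum B: (580/1870)²·197.9²/60 = 62.7933
  stratum C: (560/1870)²·352.2²/57 = 195.163
  stratum D: (170/1870)²·75.5²/23 = 2.04824
V̂(x̄_st) = 375.992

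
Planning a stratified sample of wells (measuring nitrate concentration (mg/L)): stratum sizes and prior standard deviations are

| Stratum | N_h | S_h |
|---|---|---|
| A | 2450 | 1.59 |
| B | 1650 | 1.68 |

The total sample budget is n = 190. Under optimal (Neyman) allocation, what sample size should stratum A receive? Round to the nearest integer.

111

Neyman allocation: n_h = n · N_h S_h / Σ N_i S_i, with n = 190.
  stratum A: N_h·S_h = 2450·1.59 = 3895.50
  stratum B: N_h·S_h = 1650·1.68 = 2772.00
Σ N_h S_h = 6667.50
n for stratum A = 190·3895.50/6667.50 = 111.008 → 111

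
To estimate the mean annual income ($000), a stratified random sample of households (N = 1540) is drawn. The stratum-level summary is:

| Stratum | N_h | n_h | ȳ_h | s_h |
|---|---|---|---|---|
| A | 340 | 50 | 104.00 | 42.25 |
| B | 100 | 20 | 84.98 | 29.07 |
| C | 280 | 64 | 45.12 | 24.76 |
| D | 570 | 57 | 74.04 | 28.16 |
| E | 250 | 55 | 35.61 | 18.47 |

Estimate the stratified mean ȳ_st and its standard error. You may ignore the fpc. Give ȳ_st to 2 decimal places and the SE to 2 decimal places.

ȳ_st ≈ 69.87, SE ≈ 2.07

ȳ_st = Σ W_h ȳ_h = (340·104.00 + 100·84.98 + 280·45.12 + 570·74.04 + 250·35.61)/1540 = 69.86812
V̂(ȳ_st) = Σ W_h² s_h²/n_h, with W_h = N_h/N and N = 1540:
  stratum A: (340/1540)²·42.25²/50 = 1.7402
  stratum B: (100/1540)²·29.07²/20 = 0.178163
  stratum C: (280/1540)²·24.76²/64 = 0.316662
  stratum D: (570/1540)²·28.16²/57 = 1.90589
  stratum E: (250/1540)²·18.47²/55 = 0.163459
V̂(ȳ_st) = 4.30438
SE(ȳ_st) = √4.30438 = 2.0747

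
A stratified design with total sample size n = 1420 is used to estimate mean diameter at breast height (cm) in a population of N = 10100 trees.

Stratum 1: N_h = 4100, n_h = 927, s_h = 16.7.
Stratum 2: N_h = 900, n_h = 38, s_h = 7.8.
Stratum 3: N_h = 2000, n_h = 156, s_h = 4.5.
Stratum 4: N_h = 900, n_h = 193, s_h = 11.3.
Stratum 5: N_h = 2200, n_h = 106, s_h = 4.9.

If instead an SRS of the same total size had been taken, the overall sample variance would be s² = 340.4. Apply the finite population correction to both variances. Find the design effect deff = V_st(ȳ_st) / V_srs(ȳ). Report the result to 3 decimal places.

deff ≈ 0.338

V̂(ȳ_st) = Σ W_h² (1 − n_h/N_h) s_h²/n_h, with W_h = N_h/N and N = 10100:
  stratum 1: (4100/10100)²·(1 − 927/4100)·16.7²/927 = 0.0383676
  stratum 2: (900/10100)²·(1 − 38/900)·7.8²/38 = 0.0121762
  stratum 3: (2000/10100)²·(1 − 156/2000)·4.5²/156 = 0.00469298
  stratum 4: (900/10100)²·(1 − 193/900)·11.3²/193 = 0.00412685
  stratum 5: (2200/10100)²·(1 − 106/2200)·4.9²/106 = 0.0102292
V_st = 0.0695929
V_srs = (1 − 1420/10100)·340.4/1420 = 0.206015
deff = V_st / V_srs = 0.0695929/0.206015 = 0.3378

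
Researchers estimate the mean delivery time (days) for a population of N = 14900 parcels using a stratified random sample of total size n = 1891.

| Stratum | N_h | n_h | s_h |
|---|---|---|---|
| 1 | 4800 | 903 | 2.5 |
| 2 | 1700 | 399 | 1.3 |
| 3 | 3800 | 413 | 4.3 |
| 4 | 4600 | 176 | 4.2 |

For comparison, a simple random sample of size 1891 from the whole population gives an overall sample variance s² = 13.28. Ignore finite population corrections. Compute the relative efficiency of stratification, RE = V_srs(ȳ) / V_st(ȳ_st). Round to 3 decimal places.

V̂(ȳ_st) = Σ W_h² s_h²/n_h, with W_h = N_h/N and N = 14900:
  stratum 1: (4800/14900)²·2.5²/903 = 0.000718294
  stratum 2: (1700/14900)²·1.3²/399 = 5.51365e-05
  stratum 3: (3800/14900)²·4.3²/413 = 0.00291193
  stratum 4: (4600/14900)²·4.2²/176 = 0.00955276
V_st = 0.0132381
V_srs = s²/n = 13.28/1891 = 0.00702274
Relative efficiency = V_srs / V_st = 0.00702274/0.0132381 = 0.5305

RE ≈ 0.530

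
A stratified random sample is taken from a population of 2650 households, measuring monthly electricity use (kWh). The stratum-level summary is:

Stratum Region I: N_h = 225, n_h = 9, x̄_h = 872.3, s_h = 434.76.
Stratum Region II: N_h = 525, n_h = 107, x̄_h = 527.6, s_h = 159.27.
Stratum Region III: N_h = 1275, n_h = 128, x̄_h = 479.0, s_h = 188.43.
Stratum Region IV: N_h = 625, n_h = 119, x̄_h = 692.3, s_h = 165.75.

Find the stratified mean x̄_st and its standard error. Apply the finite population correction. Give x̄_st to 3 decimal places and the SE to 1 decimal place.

x̄_st = Σ W_h x̄_h = (225·872.3 + 525·527.6 + 1275·479.0 + 625·692.3)/2650 = 572.32830
V̂(x̄_st) = Σ W_h² (1 − n_h/N_h) s_h²/n_h, with W_h = N_h/N and N = 2650:
  stratum Region I: (225/2650)²·(1 − 9/225)·434.76²/9 = 145.345
  stratum Region II: (525/2650)²·(1 − 107/525)·159.27²/107 = 7.40846
  stratum Region III: (1275/2650)²·(1 − 128/1275)·188.43²/128 = 57.766
  stratum Region IV: (625/2650)²·(1 − 119/625)·165.75²/119 = 10.3968
V̂(x̄_st) = 220.917
SE(x̄_st) = √220.917 = 14.8633

x̄_st ≈ 572.328, SE ≈ 14.9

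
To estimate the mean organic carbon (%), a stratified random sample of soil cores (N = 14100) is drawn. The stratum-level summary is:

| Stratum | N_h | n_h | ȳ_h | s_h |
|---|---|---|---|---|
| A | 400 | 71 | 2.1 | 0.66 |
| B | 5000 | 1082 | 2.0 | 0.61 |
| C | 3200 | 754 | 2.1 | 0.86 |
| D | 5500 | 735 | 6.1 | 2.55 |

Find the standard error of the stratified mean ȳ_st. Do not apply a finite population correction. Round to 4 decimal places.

SE(ȳ_st) ≈ 0.0380

V̂(ȳ_st) = Σ W_h² s_h²/n_h, with W_h = N_h/N and N = 14100:
  stratum A: (400/14100)²·0.66²/71 = 4.93755e-06
  stratum B: (5000/14100)²·0.61²/1082 = 4.32448e-05
  stratum C: (3200/14100)²·0.86²/754 = 5.05228e-05
  stratum D: (5500/14100)²·2.55²/735 = 0.00134611
V̂(ȳ_st) = 0.00144481
SE(ȳ_st) = √0.00144481 = 0.0380107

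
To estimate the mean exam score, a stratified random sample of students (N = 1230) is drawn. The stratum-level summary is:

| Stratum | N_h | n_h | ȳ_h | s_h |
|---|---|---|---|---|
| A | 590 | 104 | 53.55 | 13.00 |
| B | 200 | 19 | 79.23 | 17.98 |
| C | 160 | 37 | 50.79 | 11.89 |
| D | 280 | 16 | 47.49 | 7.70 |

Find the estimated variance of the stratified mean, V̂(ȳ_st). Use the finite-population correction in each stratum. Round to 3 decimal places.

V̂(ȳ_st) = Σ W_h² (1 − n_h/N_h) s_h²/n_h, with W_h = N_h/N and N = 1230:
  stratum A: (590/1230)²·(1 − 104/590)·13.00²/104 = 0.307986
  stratum B: (200/1230)²·(1 − 19/200)·17.98²/19 = 0.407122
  stratum C: (160/1230)²·(1 − 37/160)·11.89²/37 = 0.0497023
  stratum D: (280/1230)²·(1 − 16/280)·7.70²/16 = 0.181056
V̂(ȳ_st) = 0.945866

V̂(ȳ_st) ≈ 0.946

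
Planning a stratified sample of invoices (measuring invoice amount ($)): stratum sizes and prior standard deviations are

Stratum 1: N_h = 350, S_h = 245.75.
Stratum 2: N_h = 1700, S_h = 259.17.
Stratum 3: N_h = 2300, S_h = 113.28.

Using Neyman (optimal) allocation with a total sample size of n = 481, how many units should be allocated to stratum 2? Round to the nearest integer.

269

Neyman allocation: n_h = n · N_h S_h / Σ N_i S_i, with n = 481.
  stratum 1: N_h·S_h = 350·245.75 = 86012.50
  stratum 2: N_h·S_h = 1700·259.17 = 440589.00
  stratum 3: N_h·S_h = 2300·113.28 = 260544.00
Σ N_h S_h = 787145.50
n for stratum 2 = 481·440589.00/787145.50 = 269.230 → 269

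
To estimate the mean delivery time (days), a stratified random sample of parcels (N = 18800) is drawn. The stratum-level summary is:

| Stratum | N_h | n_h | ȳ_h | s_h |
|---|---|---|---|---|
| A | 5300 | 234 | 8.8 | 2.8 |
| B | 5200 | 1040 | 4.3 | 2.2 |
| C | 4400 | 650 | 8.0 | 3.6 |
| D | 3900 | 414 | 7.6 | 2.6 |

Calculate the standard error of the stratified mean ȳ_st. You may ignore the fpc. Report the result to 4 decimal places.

SE(ȳ_st) ≈ 0.0694

V̂(ȳ_st) = Σ W_h² s_h²/n_h, with W_h = N_h/N and N = 18800:
  stratum A: (5300/18800)²·2.8²/234 = 0.00266279
  stratum B: (5200/18800)²·2.2²/1040 = 0.000356043
  stratum C: (4400/18800)²·3.6²/650 = 0.00109215
  stratum D: (3900/18800)²·2.6²/414 = 0.000702684
V̂(ȳ_st) = 0.00481366
SE(ȳ_st) = √0.00481366 = 0.0693805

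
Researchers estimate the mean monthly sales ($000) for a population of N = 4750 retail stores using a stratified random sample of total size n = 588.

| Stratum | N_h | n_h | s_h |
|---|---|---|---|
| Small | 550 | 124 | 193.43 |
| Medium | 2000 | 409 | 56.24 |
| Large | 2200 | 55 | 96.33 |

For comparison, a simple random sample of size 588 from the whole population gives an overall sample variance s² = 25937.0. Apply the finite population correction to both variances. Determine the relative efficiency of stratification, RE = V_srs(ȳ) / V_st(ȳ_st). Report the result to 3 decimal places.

V̂(ȳ_st) = Σ W_h² (1 − n_h/N_h) s_h²/n_h, with W_h = N_h/N and N = 4750:
  stratum Small: (550/4750)²·(1 − 124/550)·193.43²/124 = 3.13337
  stratum Medium: (2000/4750)²·(1 − 409/2000)·56.24²/409 = 1.09064
  stratum Large: (2200/4750)²·(1 − 55/2200)·96.33²/55 = 35.2877
V_st = 39.5117
V_srs = (1 − 588/4750)·25937.0/588 = 38.6501
Relative efficiency = V_srs / V_st = 38.6501/39.5117 = 0.9782

RE ≈ 0.978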